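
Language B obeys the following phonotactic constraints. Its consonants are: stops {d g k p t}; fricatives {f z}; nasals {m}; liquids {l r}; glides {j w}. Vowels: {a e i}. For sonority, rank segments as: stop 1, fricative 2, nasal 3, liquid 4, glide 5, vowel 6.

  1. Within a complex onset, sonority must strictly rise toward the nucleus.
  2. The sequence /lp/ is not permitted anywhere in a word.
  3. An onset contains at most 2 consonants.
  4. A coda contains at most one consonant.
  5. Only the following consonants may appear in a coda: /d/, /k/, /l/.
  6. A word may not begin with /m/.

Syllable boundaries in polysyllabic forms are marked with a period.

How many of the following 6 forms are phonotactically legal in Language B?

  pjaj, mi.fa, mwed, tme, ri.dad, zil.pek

2

pjaj — violates constraint 5: syllable 1 coda contains /j/, which is not a licensed coda consonant → phonotactically illegal
mi.fa — violates constraint 6: word begins with /m/ → phonotactically illegal
mwed — violates constraint 6: word begins with /m/ → phonotactically illegal
tme — σ1 onset /tm/ (1→3 rises), coda /∅/ ok → phonotactically legal
ri.dad — σ1 onset /r/, coda /∅/ ok; σ2 onset /d/, coda /d/ ok → phonotactically legal
zil.pek — violates constraint 2: contains banned sequence /lp/ → phonotactically illegal
Phonotactically legal: tme, ri.dad → 2.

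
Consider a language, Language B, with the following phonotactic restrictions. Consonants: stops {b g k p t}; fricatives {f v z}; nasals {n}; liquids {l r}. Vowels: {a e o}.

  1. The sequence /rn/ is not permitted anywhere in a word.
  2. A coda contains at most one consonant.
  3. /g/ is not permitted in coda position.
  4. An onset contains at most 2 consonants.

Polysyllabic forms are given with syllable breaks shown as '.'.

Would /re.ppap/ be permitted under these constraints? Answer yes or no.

yes

/re.ppap/ — σ1 onset /r/, coda /∅/ ok; σ2 onset /pp/ (2C), coda /p/ ok → permitted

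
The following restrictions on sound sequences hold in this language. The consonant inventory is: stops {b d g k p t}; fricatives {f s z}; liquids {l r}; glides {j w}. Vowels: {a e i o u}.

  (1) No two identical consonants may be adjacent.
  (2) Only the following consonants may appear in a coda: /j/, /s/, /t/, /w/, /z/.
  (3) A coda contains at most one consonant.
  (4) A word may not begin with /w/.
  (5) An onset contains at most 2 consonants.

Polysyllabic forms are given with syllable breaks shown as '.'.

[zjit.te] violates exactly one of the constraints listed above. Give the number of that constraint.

1

[zjit.te]: adjacent identical consonants /tt/.
This is a violation of constraint 1: "No two identical consonants may be adjacent."
The remaining constraints (2, 3, 4, 5) are satisfied.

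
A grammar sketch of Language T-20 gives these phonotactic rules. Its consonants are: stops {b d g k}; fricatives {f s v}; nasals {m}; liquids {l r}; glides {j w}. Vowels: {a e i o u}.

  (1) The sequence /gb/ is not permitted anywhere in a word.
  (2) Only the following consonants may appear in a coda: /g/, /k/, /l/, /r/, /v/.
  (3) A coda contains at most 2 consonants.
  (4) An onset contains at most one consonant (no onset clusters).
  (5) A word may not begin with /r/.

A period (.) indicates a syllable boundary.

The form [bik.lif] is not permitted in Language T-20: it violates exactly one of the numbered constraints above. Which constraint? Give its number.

[bik.lif]: syllable 2 coda contains /f/, which is not a licensed coda consonant.
This is a violation of constraint 2: "Only the following consonants may appear in a coda: /g/, /k/, /l/, /r/, /v/."
The remaining constraints (1, 3, 4, 5) are satisfied.

2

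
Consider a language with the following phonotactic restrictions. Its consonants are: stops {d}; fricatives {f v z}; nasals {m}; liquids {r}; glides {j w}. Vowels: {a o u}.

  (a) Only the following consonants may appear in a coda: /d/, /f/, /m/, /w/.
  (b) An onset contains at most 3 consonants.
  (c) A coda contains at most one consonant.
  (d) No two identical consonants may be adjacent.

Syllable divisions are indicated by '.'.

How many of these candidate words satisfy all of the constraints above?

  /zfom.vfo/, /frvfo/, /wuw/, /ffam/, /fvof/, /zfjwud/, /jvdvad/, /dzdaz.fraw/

3

/zfom.vfo/ — σ1 onset /zf/ (2C), coda /m/ ok; σ2 onset /vf/ (2C), coda /∅/ ok → phonotactically legal
/frvfo/ — violates constraint (b): syllable 1 onset /frvf/ has 4 consonants (> 3) → phonotactically illegal
/wuw/ — σ1 onset /w/, coda /w/ ok → phonotactically legal
/ffam/ — violates constraint (d): adjacent identical consonants /ff/ → phonotactically illegal
/fvof/ — σ1 onset /fv/ (2C), coda /f/ ok → phonotactically legal
/zfjwud/ — violates constraint (b): syllable 1 onset /zfjw/ has 4 consonants (> 3) → phonotactically illegal
/jvdvad/ — violates constraint (b): syllable 1 onset /jvdv/ has 4 consonants (> 3) → phonotactically illegal
/dzdaz.fraw/ — violates constraint (a): syllable 1 coda contains /z/, which is not a licensed coda consonant → phonotactically illegal
Phonotactically legal: /zfom.vfo/, /wuw/, /fvof/ → 3.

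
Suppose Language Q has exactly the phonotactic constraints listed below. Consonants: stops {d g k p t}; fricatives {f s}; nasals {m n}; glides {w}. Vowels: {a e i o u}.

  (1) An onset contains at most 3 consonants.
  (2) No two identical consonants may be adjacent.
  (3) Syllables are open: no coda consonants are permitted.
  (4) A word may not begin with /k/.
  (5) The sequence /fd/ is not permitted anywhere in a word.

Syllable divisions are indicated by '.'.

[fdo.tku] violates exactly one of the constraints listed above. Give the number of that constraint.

5

[fdo.tku]: contains banned sequence /fd/.
This is a violation of constraint 5: "The sequence /fd/ is not permitted anywhere in a word."
The remaining constraints (1, 2, 3, 4) are satisfied.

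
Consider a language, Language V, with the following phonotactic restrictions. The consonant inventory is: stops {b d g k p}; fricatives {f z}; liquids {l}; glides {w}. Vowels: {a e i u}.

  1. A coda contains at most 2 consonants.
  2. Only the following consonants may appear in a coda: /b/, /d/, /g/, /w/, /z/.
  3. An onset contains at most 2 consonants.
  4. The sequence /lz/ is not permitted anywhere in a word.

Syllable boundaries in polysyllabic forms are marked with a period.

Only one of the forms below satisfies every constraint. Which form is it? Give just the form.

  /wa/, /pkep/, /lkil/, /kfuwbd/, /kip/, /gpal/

/wa/ — σ1 onset /w/, coda /∅/ ok → licit
/pkep/ — violates constraint 2: syllable 1 coda contains /p/, which is not a licensed coda consonant → illicit
/lkil/ — violates constraint 2: syllable 1 coda contains /l/, which is not a licensed coda consonant → illicit
/kfuwbd/ — violates constraint 1: syllable 1 coda /wbd/ has 3 consonants (> 2) → illicit
/kip/ — violates constraint 2: syllable 1 coda contains /p/, which is not a licensed coda consonant → illicit
/gpal/ — violates constraint 2: syllable 1 coda contains /l/, which is not a licensed coda consonant → illicit

/wa/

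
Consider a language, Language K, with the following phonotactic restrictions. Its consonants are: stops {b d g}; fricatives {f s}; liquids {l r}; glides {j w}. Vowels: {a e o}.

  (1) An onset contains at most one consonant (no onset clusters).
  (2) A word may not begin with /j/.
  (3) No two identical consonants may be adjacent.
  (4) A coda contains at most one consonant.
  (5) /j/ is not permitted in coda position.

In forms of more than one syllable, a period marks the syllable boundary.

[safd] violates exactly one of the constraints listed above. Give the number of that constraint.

4

[safd]: syllable 1 coda /fd/ has 2 consonants (> 1).
This is a violation of constraint 4: "A coda contains at most one consonant."
The remaining constraints (1, 2, 3, 5) are satisfied.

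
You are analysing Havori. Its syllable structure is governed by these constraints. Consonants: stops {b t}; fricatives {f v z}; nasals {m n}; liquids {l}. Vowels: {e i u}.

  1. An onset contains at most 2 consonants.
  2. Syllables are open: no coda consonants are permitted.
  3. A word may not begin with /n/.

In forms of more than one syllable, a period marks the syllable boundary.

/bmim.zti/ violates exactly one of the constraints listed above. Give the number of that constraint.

2

/bmim.zti/: syllable 1 coda /m/ has 1 consonant (> 0).
This is a violation of constraint 2: "Syllables are open: no coda consonants are permitted."
The remaining constraints (1, 3) are satisfied.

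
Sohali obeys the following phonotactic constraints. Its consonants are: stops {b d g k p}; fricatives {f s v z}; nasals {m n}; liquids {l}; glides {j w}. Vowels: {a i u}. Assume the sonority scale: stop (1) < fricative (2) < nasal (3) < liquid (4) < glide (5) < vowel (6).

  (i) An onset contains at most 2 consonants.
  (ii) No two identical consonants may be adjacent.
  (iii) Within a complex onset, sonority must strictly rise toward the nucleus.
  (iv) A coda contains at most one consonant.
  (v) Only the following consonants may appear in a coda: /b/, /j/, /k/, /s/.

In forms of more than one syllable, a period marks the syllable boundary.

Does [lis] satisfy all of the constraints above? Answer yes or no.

yes

[lis] — σ1 onset /l/, coda /s/ ok → phonotactically legal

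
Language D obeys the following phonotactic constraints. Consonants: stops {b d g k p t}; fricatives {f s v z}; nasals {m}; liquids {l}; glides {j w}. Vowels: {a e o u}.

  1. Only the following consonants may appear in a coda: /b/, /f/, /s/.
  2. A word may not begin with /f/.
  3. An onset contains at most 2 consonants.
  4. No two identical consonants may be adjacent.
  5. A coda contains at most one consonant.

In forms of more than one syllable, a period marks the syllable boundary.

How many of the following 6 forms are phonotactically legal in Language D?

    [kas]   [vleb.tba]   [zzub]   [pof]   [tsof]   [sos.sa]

[kas] — σ1 onset /k/, coda /s/ ok → phonotactically legal
[vleb.tba] — σ1 onset /vl/ (2C), coda /b/ ok; σ2 onset /tb/ (2C), coda /∅/ ok → phonotactically legal
[zzub] — violates constraint 4: adjacent identical consonants /zz/ → phonotactically illegal
[pof] — σ1 onset /p/, coda /f/ ok → phonotactically legal
[tsof] — σ1 onset /ts/ (2C), coda /f/ ok → phonotactically legal
[sos.sa] — violates constraint 4: adjacent identical consonants /ss/ → phonotactically illegal
Phonotactically legal: [kas], [vleb.tba], [pof], [tsof] → 4.

4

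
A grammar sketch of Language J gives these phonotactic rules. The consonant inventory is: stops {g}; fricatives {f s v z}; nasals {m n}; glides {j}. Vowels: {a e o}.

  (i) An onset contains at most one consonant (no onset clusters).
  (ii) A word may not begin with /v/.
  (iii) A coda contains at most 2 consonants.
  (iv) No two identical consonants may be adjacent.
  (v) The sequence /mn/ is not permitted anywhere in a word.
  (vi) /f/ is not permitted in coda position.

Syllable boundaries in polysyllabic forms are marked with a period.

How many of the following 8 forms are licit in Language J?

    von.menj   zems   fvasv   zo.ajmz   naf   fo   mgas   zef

2

von.menj — violates constraint (ii): word begins with /v/ → illicit
zems — σ1 onset /z/, coda /ms/ (2C) ok → licit
fvasv — violates constraint (i): syllable 1 onset /fv/ has 2 consonants (> 1) → illicit
zo.ajmz — violates constraint (iii): syllable 2 coda /jmz/ has 3 consonants (> 2) → illicit
naf — violates constraint (vi): syllable 1 coda contains /f/ → illicit
fo — σ1 onset /f/, coda /∅/ ok → licit
mgas — violates constraint (i): syllable 1 onset /mg/ has 2 consonants (> 1) → illicit
zef — violates constraint (vi): syllable 1 coda contains /f/ → illicit
Licit: zems, fo → 2.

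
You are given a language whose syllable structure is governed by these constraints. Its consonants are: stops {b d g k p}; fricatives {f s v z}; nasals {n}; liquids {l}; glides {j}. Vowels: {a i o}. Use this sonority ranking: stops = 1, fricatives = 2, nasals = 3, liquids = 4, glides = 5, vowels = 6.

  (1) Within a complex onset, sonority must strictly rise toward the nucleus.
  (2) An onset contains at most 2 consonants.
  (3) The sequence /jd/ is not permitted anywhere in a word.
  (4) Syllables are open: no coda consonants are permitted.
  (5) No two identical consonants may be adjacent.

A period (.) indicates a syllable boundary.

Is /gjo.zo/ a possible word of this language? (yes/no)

/gjo.zo/ — σ1 onset /gj/ (1→5 rises), coda /∅/ ok; σ2 onset /z/, coda /∅/ ok → well-formed

yes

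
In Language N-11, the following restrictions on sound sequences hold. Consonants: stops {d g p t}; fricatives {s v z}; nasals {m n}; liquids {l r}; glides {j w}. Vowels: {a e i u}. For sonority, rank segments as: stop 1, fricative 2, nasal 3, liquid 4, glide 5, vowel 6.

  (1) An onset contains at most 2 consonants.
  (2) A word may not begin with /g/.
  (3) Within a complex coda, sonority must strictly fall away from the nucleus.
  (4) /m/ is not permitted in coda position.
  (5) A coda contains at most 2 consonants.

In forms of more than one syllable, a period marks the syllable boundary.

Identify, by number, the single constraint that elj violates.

elj: syllable 1 coda /lj/: /l/ (liquid, 4) → /j/ (glide, 5) does not fall.
This is a violation of constraint 3: "Within a complex coda, sonority must strictly fall away from the nucleus."
The remaining constraints (1, 2, 4, 5) are satisfied.

3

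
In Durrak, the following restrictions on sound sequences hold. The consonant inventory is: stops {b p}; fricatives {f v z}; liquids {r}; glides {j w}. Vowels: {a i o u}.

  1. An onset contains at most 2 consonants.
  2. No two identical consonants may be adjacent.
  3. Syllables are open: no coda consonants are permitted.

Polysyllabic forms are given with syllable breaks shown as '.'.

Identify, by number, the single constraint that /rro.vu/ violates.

/rro.vu/: adjacent identical consonants /rr/.
This is a violation of constraint 2: "No two identical consonants may be adjacent."
The remaining constraints (1, 3) are satisfied.

2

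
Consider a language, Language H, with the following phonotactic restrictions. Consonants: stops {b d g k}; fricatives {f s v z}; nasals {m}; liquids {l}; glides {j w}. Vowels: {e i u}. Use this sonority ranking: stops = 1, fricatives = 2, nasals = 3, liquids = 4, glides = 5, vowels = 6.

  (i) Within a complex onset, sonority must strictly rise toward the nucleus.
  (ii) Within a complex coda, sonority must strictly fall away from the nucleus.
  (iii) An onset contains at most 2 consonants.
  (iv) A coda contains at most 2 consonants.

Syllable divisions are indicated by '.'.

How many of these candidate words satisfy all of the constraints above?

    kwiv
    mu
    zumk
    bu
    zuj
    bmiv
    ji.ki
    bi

kwiv — σ1 onset /kw/ (1→5 rises), coda /v/ ok → permitted
mu — σ1 onset /m/, coda /∅/ ok → permitted
zumk — σ1 onset /z/, coda /mk/ (3→1 falls) ok → permitted
bu — σ1 onset /b/, coda /∅/ ok → permitted
zuj — σ1 onset /z/, coda /j/ ok → permitted
bmiv — σ1 onset /bm/ (1→3 rises), coda /v/ ok → permitted
ji.ki — σ1 onset /j/, coda /∅/ ok; σ2 onset /k/, coda /∅/ ok → permitted
bi — σ1 onset /b/, coda /∅/ ok → permitted
Permitted: kwiv, mu, zumk, bu, zuj, bmiv, ji.ki, bi → 8.

8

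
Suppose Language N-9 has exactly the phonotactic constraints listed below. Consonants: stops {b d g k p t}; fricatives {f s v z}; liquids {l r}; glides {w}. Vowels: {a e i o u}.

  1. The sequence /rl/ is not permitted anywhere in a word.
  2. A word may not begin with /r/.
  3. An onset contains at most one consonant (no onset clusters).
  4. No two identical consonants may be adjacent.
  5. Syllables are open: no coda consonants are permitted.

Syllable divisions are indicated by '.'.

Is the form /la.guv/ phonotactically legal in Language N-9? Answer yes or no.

no

/la.guv/ — violates constraint 5: syllable 2 coda /v/ has 1 consonant (> 0) → phonotactically illegal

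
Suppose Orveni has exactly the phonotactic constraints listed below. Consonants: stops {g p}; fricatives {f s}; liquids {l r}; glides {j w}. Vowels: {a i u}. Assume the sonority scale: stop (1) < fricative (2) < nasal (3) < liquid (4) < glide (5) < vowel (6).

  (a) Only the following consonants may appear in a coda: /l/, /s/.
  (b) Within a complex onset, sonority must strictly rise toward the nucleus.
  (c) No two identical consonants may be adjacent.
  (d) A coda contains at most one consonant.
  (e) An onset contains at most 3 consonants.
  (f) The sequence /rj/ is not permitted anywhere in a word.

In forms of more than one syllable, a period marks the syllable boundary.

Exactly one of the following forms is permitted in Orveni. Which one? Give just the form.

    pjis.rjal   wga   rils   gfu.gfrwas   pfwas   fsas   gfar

pjis.rjal — violates constraint (f): contains banned sequence /rj/ → not permitted
wga — violates constraint (b): syllable 1 onset /wg/: /w/ (glide, 5) → /g/ (stop, 1) does not rise → not permitted
rils — violates constraint (d): syllable 1 coda /ls/ has 2 consonants (> 1) → not permitted
gfu.gfrwas — violates constraint (e): syllable 2 onset /gfrw/ has 4 consonants (> 3) → not permitted
pfwas — σ1 onset /pfw/ (1→2→5 rises), coda /s/ ok → permitted
fsas — violates constraint (b): syllable 1 onset /fs/: /f/ (fricative, 2) → /s/ (fricative, 2) does not rise → not permitted
gfar — violates constraint (a): syllable 1 coda contains /r/, which is not a licensed coda consonant → not permitted

pfwas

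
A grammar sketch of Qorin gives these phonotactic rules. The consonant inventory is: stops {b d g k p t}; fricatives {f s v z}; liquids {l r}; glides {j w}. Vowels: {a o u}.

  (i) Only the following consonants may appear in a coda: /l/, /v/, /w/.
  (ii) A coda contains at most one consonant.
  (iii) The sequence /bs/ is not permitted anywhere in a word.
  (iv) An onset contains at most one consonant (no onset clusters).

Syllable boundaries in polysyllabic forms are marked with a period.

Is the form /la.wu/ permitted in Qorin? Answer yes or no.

/la.wu/ — σ1 onset /l/, coda /∅/ ok; σ2 onset /w/, coda /∅/ ok → permitted

yes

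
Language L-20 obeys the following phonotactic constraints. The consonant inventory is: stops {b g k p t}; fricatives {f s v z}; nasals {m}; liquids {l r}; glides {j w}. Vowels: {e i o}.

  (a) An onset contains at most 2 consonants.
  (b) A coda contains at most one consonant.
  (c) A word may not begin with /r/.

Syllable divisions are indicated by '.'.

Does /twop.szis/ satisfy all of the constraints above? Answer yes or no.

yes

/twop.szis/ — σ1 onset /tw/ (2C), coda /p/ ok; σ2 onset /sz/ (2C), coda /s/ ok → permitted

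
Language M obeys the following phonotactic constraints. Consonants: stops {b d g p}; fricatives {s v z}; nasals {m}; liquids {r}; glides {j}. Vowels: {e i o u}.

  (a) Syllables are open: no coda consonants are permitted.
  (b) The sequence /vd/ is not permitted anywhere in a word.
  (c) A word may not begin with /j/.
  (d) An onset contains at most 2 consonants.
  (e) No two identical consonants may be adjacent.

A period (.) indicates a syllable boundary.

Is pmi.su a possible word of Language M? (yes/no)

yes

pmi.su — σ1 onset /pm/ (2C), coda /∅/ ok; σ2 onset /s/, coda /∅/ ok → phonotactically legal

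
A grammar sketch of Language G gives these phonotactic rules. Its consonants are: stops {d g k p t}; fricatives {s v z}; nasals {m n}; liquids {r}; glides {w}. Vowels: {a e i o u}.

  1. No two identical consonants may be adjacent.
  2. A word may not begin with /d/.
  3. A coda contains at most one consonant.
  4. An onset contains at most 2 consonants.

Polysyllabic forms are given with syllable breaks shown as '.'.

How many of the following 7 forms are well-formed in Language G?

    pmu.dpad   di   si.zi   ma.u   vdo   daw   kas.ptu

5

pmu.dpad — σ1 onset /pm/ (2C), coda /∅/ ok; σ2 onset /dp/ (2C), coda /d/ ok → well-formed
di — violates constraint 2: word begins with /d/ → ill-formed
si.zi — σ1 onset /s/, coda /∅/ ok; σ2 onset /z/, coda /∅/ ok → well-formed
ma.u — σ1 onset /m/, coda /∅/ ok; σ2 onset /∅/, coda /∅/ ok → well-formed
vdo — σ1 onset /vd/ (2C), coda /∅/ ok → well-formed
daw — violates constraint 2: word begins with /d/ → ill-formed
kas.ptu — σ1 onset /k/, coda /s/ ok; σ2 onset /pt/ (2C), coda /∅/ ok → well-formed
Well-formed: pmu.dpad, si.zi, ma.u, vdo, kas.ptu → 5.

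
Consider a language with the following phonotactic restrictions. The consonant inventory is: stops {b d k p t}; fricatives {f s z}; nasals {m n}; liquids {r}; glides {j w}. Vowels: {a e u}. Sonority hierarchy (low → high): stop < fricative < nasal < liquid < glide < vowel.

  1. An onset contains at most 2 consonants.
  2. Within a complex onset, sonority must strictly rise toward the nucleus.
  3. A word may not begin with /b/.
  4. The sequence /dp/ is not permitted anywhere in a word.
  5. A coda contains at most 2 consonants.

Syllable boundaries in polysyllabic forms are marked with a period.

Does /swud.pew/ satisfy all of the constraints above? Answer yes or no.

no

/swud.pew/ — violates constraint 4: contains banned sequence /dp/ → phonotactically illegal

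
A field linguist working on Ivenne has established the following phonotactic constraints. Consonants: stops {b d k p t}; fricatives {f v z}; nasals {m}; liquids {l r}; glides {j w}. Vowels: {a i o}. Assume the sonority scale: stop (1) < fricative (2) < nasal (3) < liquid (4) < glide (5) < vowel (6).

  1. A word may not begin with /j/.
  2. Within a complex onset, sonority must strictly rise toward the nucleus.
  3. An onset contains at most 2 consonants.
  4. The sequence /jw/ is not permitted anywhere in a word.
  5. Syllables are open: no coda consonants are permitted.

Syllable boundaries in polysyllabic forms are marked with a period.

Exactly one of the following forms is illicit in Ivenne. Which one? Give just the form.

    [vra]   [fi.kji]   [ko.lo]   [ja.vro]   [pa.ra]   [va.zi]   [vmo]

[vra] — σ1 onset /vr/ (2→4 rises), coda /∅/ ok → licit
[fi.kji] — σ1 onset /f/, coda /∅/ ok; σ2 onset /kj/ (1→5 rises), coda /∅/ ok → licit
[ko.lo] — σ1 onset /k/, coda /∅/ ok; σ2 onset /l/, coda /∅/ ok → licit
[ja.vro] — violates constraint 1: word begins with /j/ → illicit
[pa.ra] — σ1 onset /p/, coda /∅/ ok; σ2 onset /r/, coda /∅/ ok → licit
[va.zi] — σ1 onset /v/, coda /∅/ ok; σ2 onset /z/, coda /∅/ ok → licit
[vmo] — σ1 onset /vm/ (2→3 rises), coda /∅/ ok → licit

[ja.vro]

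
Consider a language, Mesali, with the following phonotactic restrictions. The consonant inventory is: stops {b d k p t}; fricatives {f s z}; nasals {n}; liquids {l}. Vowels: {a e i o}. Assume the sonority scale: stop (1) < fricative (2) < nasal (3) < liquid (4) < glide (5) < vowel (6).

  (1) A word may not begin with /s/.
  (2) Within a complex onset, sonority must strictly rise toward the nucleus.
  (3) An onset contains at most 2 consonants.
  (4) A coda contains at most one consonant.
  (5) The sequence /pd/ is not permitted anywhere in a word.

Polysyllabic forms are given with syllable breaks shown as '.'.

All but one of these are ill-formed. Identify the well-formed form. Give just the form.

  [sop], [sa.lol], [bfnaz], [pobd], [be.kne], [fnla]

[be.kne]

[sop] — violates constraint 1: word begins with /s/ → ill-formed
[sa.lol] — violates constraint 1: word begins with /s/ → ill-formed
[bfnaz] — violates constraint 3: syllable 1 onset /bfn/ has 3 consonants (> 2) → ill-formed
[pobd] — violates constraint 4: syllable 1 coda /bd/ has 2 consonants (> 1) → ill-formed
[be.kne] — σ1 onset /b/, coda /∅/ ok; σ2 onset /kn/ (1→3 rises), coda /∅/ ok → well-formed
[fnla] — violates constraint 3: syllable 1 onset /fnl/ has 3 consonants (> 2) → ill-formed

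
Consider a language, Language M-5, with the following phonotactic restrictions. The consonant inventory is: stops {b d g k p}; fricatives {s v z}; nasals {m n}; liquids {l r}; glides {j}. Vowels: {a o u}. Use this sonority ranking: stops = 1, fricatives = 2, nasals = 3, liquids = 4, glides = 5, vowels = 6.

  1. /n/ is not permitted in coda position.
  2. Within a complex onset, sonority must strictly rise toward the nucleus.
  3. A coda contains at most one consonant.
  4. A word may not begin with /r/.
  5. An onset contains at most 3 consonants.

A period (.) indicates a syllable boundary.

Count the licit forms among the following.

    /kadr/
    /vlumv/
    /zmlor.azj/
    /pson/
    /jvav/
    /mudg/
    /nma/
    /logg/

0

/kadr/ — violates constraint 3: syllable 1 coda /dr/ has 2 consonants (> 1) → illicit
/vlumv/ — violates constraint 3: syllable 1 coda /mv/ has 2 consonants (> 1) → illicit
/zmlor.azj/ — violates constraint 3: syllable 2 coda /zj/ has 2 consonants (> 1) → illicit
/pson/ — violates constraint 1: syllable 1 coda contains /n/ → illicit
/jvav/ — violates constraint 2: syllable 1 onset /jv/: /j/ (glide, 5) → /v/ (fricative, 2) does not rise → illicit
/mudg/ — violates constraint 3: syllable 1 coda /dg/ has 2 consonants (> 1) → illicit
/nma/ — violates constraint 2: syllable 1 onset /nm/: /n/ (nasal, 3) → /m/ (nasal, 3) does not rise → illicit
/logg/ — violates constraint 3: syllable 1 coda /gg/ has 2 consonants (> 1) → illicit
No form is licit → 0.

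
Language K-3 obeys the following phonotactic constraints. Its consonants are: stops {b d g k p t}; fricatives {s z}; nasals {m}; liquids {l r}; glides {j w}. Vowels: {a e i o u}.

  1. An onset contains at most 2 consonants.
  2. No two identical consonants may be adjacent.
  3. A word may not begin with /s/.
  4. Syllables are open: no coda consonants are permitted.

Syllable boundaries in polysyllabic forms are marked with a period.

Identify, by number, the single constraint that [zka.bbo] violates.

[zka.bbo]: adjacent identical consonants /bb/.
This is a violation of constraint 2: "No two identical consonants may be adjacent."
The remaining constraints (1, 3, 4) are satisfied.

2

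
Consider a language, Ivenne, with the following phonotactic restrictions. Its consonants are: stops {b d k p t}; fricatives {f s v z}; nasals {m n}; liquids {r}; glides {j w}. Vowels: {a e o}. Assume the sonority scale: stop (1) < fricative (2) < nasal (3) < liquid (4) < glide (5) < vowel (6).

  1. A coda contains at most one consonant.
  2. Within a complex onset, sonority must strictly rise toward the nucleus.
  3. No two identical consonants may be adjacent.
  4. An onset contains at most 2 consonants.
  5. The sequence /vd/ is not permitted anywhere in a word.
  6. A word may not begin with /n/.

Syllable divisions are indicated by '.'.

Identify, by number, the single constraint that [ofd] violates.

[ofd]: syllable 1 coda /fd/ has 2 consonants (> 1).
This is a violation of constraint 1: "A coda contains at most one consonant."
The remaining constraints (2, 3, 4, 5, 6) are satisfied.

1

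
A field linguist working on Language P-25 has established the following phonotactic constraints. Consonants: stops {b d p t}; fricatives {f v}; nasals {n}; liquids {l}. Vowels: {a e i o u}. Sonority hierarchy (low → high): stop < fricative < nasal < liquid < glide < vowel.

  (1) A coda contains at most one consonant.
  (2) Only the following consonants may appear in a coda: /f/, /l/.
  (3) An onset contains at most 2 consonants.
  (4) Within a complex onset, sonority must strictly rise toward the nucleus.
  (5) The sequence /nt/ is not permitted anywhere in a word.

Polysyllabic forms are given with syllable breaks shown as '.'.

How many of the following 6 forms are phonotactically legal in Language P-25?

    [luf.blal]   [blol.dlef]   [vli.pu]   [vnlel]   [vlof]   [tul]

5

[luf.blal] — σ1 onset /l/, coda /f/ ok; σ2 onset /bl/ (1→4 rises), coda /l/ ok → phonotactically legal
[blol.dlef] — σ1 onset /bl/ (1→4 rises), coda /l/ ok; σ2 onset /dl/ (1→4 rises), coda /f/ ok → phonotactically legal
[vli.pu] — σ1 onset /vl/ (2→4 rises), coda /∅/ ok; σ2 onset /p/, coda /∅/ ok → phonotactically legal
[vnlel] — violates constraint 3: syllable 1 onset /vnl/ has 3 consonants (> 2) → phonotactically illegal
[vlof] — σ1 onset /vl/ (2→4 rises), coda /f/ ok → phonotactically legal
[tul] — σ1 onset /t/, coda /l/ ok → phonotactically legal
Phonotactically legal: [luf.blal], [blol.dlef], [vli.pu], [vlof], [tul] → 5.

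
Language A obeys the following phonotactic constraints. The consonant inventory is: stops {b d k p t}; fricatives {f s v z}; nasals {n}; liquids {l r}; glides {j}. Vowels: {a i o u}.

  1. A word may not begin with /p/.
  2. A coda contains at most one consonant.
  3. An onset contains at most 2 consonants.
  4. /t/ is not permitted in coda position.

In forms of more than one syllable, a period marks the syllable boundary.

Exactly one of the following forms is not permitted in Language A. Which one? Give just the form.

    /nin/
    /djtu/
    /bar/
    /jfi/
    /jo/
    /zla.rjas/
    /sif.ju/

/nin/ — σ1 onset /n/, coda /n/ ok → permitted
/djtu/ — violates constraint 3: syllable 1 onset /djt/ has 3 consonants (> 2) → not permitted
/bar/ — σ1 onset /b/, coda /r/ ok → permitted
/jfi/ — σ1 onset /jf/ (2C), coda /∅/ ok → permitted
/jo/ — σ1 onset /j/, coda /∅/ ok → permitted
/zla.rjas/ — σ1 onset /zl/ (2C), coda /∅/ ok; σ2 onset /rj/ (2C), coda /s/ ok → permitted
/sif.ju/ — σ1 onset /s/, coda /f/ ok; σ2 onset /j/, coda /∅/ ok → permitted

/djtu/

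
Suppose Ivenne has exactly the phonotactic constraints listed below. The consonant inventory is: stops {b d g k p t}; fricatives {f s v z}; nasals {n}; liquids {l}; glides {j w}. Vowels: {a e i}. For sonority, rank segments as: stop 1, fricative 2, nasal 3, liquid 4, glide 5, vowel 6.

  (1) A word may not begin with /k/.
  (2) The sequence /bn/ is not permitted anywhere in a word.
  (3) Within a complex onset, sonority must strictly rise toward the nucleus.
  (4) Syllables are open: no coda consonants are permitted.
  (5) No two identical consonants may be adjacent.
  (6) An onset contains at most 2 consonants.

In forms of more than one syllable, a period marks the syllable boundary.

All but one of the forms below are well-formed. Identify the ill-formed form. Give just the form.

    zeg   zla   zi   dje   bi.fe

zeg — violates constraint 4: syllable 1 coda /g/ has 1 consonant (> 0) → ill-formed
zla — σ1 onset /zl/ (2→4 rises), coda /∅/ ok → well-formed
zi — σ1 onset /z/, coda /∅/ ok → well-formed
dje — σ1 onset /dj/ (1→5 rises), coda /∅/ ok → well-formed
bi.fe — σ1 onset /b/, coda /∅/ ok; σ2 onset /f/, coda /∅/ ok → well-formed

zeg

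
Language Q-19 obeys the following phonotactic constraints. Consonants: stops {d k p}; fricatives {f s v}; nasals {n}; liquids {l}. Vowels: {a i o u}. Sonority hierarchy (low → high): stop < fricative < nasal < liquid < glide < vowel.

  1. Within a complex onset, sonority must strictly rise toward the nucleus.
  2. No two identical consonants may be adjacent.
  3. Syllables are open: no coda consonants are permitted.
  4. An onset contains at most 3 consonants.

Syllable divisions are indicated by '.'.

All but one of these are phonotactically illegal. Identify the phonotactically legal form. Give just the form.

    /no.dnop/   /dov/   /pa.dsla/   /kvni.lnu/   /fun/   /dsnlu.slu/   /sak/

/pa.dsla/

/no.dnop/ — violates constraint 3: syllable 2 coda /p/ has 1 consonant (> 0) → phonotactically illegal
/dov/ — violates constraint 3: syllable 1 coda /v/ has 1 consonant (> 0) → phonotactically illegal
/pa.dsla/ — σ1 onset /p/, coda /∅/ ok; σ2 onset /dsl/ (1→2→4 rises), coda /∅/ ok → phonotactically legal
/kvni.lnu/ — violates constraint 1: syllable 2 onset /ln/: /l/ (liquid, 4) → /n/ (nasal, 3) does not rise → phonotactically illegal
/fun/ — violates constraint 3: syllable 1 coda /n/ has 1 consonant (> 0) → phonotactically illegal
/dsnlu.slu/ — violates constraint 4: syllable 1 onset /dsnl/ has 4 consonants (> 3) → phonotactically illegal
/sak/ — violates constraint 3: syllable 1 coda /k/ has 1 consonant (> 0) → phonotactically illegal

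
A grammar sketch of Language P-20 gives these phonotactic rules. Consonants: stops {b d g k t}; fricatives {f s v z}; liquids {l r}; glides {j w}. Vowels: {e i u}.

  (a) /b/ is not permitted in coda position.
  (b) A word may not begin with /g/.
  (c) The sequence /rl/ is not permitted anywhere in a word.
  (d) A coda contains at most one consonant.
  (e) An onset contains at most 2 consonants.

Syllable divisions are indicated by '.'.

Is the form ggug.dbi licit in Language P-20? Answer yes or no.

ggug.dbi — violates constraint (b): word begins with /g/ → illicit

no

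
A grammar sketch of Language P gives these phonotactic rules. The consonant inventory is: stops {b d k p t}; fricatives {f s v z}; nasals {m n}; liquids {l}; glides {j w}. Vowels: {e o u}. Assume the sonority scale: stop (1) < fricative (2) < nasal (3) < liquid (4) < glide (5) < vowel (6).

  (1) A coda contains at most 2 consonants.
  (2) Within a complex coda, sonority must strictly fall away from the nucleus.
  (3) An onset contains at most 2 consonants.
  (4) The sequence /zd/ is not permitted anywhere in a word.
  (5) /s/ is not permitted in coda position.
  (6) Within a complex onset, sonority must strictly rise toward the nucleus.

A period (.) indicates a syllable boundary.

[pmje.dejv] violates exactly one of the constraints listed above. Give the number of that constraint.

3

[pmje.dejv]: syllable 1 onset /pmj/ has 3 consonants (> 2).
This is a violation of constraint 3: "An onset contains at most 2 consonants."
The remaining constraints (1, 2, 4, 5, 6) are satisfied.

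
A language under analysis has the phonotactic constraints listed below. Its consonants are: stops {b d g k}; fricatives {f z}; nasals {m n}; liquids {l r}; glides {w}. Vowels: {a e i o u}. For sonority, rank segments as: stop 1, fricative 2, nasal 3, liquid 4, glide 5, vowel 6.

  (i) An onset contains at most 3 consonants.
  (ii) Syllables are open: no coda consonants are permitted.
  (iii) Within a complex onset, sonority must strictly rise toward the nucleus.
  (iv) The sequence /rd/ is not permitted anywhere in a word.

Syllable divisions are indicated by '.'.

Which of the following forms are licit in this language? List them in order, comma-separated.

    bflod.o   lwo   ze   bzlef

bflod.o — violates constraint (ii): syllable 1 coda /d/ has 1 consonant (> 0) → illicit
lwo — σ1 onset /lw/ (4→5 rises), coda /∅/ ok → licit
ze — σ1 onset /z/, coda /∅/ ok → licit
bzlef — violates constraint (ii): syllable 1 coda /f/ has 1 consonant (> 0) → illicit

lwo, ze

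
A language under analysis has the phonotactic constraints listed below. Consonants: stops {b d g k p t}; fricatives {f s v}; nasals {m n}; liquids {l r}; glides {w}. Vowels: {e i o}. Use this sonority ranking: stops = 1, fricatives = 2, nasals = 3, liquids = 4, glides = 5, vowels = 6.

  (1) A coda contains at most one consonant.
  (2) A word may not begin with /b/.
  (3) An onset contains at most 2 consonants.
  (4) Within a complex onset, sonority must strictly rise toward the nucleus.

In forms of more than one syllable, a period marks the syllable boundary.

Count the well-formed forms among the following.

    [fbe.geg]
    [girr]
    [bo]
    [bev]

[fbe.geg] — violates constraint 4: syllable 1 onset /fb/: /f/ (fricative, 2) → /b/ (stop, 1) does not rise → ill-formed
[girr] — violates constraint 1: syllable 1 coda /rr/ has 2 consonants (> 1) → ill-formed
[bo] — violates constraint 2: word begins with /b/ → ill-formed
[bev] — violates constraint 2: word begins with /b/ → ill-formed
No form is well-formed → 0.

0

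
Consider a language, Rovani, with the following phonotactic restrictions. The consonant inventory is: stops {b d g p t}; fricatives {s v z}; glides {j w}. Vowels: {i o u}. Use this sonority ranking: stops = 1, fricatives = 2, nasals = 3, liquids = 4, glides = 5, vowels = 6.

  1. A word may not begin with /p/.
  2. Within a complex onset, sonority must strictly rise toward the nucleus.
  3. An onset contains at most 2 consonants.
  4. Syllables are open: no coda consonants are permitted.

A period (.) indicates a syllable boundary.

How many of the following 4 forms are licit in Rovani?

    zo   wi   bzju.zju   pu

2

zo — σ1 onset /z/, coda /∅/ ok → licit
wi — σ1 onset /w/, coda /∅/ ok → licit
bzju.zju — violates constraint 3: syllable 1 onset /bzj/ has 3 consonants (> 2) → illicit
pu — violates constraint 1: word begins with /p/ → illicit
Licit: zo, wi → 2.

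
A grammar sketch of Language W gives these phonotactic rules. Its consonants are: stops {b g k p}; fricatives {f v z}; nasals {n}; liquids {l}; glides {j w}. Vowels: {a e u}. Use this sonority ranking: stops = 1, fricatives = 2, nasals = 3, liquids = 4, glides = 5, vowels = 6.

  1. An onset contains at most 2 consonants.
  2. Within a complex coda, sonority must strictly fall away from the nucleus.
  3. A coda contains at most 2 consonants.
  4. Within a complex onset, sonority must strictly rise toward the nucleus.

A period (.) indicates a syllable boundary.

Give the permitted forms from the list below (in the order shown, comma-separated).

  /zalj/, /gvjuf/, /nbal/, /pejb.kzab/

/pejb.kzab/

/zalj/ — violates constraint 2: syllable 1 coda /lj/: /l/ (liquid, 4) → /j/ (glide, 5) does not fall → not permitted
/gvjuf/ — violates constraint 1: syllable 1 onset /gvj/ has 3 consonants (> 2) → not permitted
/nbal/ — violates constraint 4: syllable 1 onset /nb/: /n/ (nasal, 3) → /b/ (stop, 1) does not rise → not permitted
/pejb.kzab/ — σ1 onset /p/, coda /jb/ (5→1 falls) ok; σ2 onset /kz/ (1→2 rises), coda /b/ ok → permitted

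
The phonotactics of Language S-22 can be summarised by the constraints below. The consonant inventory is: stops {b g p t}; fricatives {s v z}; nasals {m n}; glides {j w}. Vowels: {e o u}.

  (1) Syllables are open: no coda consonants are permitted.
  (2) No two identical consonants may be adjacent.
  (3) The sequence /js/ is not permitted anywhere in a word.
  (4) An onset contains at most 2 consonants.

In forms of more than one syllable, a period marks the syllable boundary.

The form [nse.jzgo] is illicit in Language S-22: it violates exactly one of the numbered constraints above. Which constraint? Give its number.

4

[nse.jzgo]: syllable 2 onset /jzg/ has 3 consonants (> 2).
This is a violation of constraint 4: "An onset contains at most 2 consonants."
The remaining constraints (1, 2, 3) are satisfied.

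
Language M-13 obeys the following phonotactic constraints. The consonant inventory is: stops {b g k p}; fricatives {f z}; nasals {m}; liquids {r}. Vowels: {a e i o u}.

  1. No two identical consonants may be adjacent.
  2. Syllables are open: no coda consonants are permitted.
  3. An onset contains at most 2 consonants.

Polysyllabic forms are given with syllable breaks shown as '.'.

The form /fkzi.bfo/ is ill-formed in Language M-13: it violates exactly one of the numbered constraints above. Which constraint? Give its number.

/fkzi.bfo/: syllable 1 onset /fkz/ has 3 consonants (> 2).
This is a violation of constraint 3: "An onset contains at most 2 consonants."
The remaining constraints (1, 2) are satisfied.

3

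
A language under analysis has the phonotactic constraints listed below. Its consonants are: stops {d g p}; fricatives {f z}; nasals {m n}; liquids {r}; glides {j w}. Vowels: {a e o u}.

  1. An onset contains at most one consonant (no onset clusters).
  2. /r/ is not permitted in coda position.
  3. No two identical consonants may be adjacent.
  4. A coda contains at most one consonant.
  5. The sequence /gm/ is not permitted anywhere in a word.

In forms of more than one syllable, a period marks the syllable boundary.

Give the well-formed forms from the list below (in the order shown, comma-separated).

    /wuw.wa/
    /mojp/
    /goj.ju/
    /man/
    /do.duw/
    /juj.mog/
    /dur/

/wuw.wa/ — violates constraint 3: adjacent identical consonants /ww/ → ill-formed
/mojp/ — violates constraint 4: syllable 1 coda /jp/ has 2 consonants (> 1) → ill-formed
/goj.ju/ — violates constraint 3: adjacent identical consonants /jj/ → ill-formed
/man/ — σ1 onset /m/, coda /n/ ok → well-formed
/do.duw/ — σ1 onset /d/, coda /∅/ ok; σ2 onset /d/, coda /w/ ok → well-formed
/juj.mog/ — σ1 onset /j/, coda /j/ ok; σ2 onset /m/, coda /g/ ok → well-formed
/dur/ — violates constraint 2: syllable 1 coda contains /r/ → ill-formed

/man/, /do.duw/, /juj.mog/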